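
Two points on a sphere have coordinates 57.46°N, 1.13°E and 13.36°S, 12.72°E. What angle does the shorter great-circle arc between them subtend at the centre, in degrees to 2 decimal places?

71.47°

In radians: φ₁ = 1.0029, φ₂ = -0.2332, Δλ = 11.590° = 0.2023 rad.
cos c = sin φ₁ sin φ₂ + cos φ₁ cos φ₂ cos Δλ = (0.8430)(-0.2311) + (0.5379)(0.9729)(0.9796) = 0.31787,
so c = arccos(0.31787) = 1.24732 rad.
So the angular separation is 71.47°.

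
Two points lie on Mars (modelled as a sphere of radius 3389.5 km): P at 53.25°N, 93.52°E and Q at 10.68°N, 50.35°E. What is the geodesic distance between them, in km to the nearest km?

In radians: φ₁ = 0.9294, φ₂ = 0.1864, Δλ = -43.170° = -0.7535 rad.
cos c = sin φ₁ sin φ₂ + cos φ₁ cos φ₂ cos Δλ = (0.8013)(0.1853) + (0.5983)(0.9827)(0.7293) = 0.57731,
so c = arccos(0.57731) = 0.95537 rad.
Distance = R·c = 3389.5 × 0.9554 ≈ 3238 km.

3238 km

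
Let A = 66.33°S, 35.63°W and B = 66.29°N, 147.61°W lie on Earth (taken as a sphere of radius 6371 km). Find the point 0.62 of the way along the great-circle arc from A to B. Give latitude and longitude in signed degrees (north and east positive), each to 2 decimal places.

Central angle δ = 2.6882 rad. Interpolating on the sphere with fraction f = 0.62:
P = [sin((1−f)δ)·A + sin(fδ)·B] / sin δ = 1.9474·A + 2.2728·B in Cartesian coordinates,
giving P = (-0.1362, -0.9450, 0.2973), i.e. latitude 17.30°, longitude -98.20°.

17.30°, -98.20°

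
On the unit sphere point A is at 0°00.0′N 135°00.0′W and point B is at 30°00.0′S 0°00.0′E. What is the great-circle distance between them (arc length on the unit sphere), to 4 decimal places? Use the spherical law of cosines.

In radians: φ₁ = 0.0000, φ₂ = -0.5236, Δλ = 135.000° = 2.3562 rad.
cos c = sin φ₁ sin φ₂ + cos φ₁ cos φ₂ cos Δλ = (0.0000)(-0.5000) + (1.0000)(0.8660)(-0.7071) = -0.61237,
so c = arccos(-0.61237) = 2.22985 rad.
On the unit sphere the arc length equals the central angle: 2.2299.

2.2299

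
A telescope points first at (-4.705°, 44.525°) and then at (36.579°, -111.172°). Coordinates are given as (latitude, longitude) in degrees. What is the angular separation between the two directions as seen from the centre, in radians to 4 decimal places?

2.4627 rad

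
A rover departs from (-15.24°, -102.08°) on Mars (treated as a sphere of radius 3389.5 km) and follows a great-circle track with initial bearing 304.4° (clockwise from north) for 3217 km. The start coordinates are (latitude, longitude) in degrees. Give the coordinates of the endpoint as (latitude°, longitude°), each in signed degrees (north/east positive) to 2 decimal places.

Angular distance δ = d/R = 3217/3389.5 = 0.94911 rad; initial bearing θ = 5.3128 rad.
sin φ₂ = sin φ₁ cos δ + cos φ₁ sin δ cos θ = (-0.2629)(0.5824) + (0.9648)(0.8129)(0.5650) = 0.2900, so φ₂ = 16.86°.
Δλ = atan2(sin θ sin δ cos φ₁, cos δ − sin φ₁ sin φ₂) = atan2(-0.6471, 0.6586) = -44.495°.
λ₂ = -102.080° − 44.495° = -146.58°.

16.86°, -146.58°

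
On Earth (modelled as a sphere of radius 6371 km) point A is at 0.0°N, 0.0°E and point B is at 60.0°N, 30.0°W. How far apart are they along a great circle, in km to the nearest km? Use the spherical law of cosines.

With latitudes φ₁ = 0.000°, φ₂ = 60.000° and longitude difference Δλ = -30.000°:
cos c = sin φ₁ sin φ₂ + cos φ₁ cos φ₂ cos Δλ = (0.0000)(0.8660) + (1.0000)(0.5000)(0.8660) = 0.43301,
so c = arccos(0.43301) = 1.12296 rad.
Distance = R·c = 6371 × 1.1230 ≈ 7154 km.

7154 km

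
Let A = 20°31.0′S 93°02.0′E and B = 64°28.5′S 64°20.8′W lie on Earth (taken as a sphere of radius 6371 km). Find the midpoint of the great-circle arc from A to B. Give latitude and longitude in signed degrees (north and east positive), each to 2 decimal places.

-65.77°, 75.94°

The central angle between A and B is δ = 1.6271 rad.
With f = 0.5, the slerp weights are sin((1−f)δ)/sin δ = 0.7279 and sin(fδ)/sin δ = 0.7279.
Weighted sum of the unit vectors: (0.7279)·(-0.0496,0.9353,-0.3505) + (0.7279)·(0.1865,-0.3884,-0.9024) = (0.0997, 0.3980, -0.9119).
Converting back: φ = atan2(z, √(x²+y²)) = -65.77°, λ = atan2(y, x) = 75.94°.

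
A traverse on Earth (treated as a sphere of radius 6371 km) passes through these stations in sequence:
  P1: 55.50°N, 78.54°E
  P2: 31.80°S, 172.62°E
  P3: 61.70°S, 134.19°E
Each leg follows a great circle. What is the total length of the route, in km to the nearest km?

17426 km

Leg P1→P2: central angle 2.0584 rad, distance 13114.2 km.
Leg P2→P3: central angle 0.6768 rad, distance 4311.6 km.
Total: 13114.2 + 4311.6 ≈ 17426 km.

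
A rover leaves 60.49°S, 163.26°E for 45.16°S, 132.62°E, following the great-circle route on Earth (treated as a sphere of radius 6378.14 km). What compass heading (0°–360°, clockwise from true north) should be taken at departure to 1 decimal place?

296.4°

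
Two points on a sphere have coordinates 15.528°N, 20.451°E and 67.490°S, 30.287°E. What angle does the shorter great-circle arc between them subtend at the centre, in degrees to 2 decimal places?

83.33°

Let φ₁ = 0.2710 rad, φ₂ = -1.1779 rad, and Δλ = 0.1717 rad.
Haversine: a = sin²(Δφ/2) + cos φ₁ cos φ₂ sin²(Δλ/2) = 0.4392 + (0.9635)(0.3828)(0.0073) = 0.44193.
Central angle c = 2·arcsin(√a) = 1.45440 rad.
So the angular separation is 83.33°.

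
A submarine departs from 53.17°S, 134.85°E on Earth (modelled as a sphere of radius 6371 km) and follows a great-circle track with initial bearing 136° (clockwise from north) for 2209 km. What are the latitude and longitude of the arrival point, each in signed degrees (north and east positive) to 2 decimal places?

Angular distance δ = d/R = 2209/6371 = 0.34673 rad; initial bearing θ = 2.3736 rad.
sin φ₂ = sin φ₁ cos δ + cos φ₁ sin δ cos θ = (-0.8004)(0.9405) + (0.5994)(0.3398)(-0.7193) = -0.8993, so φ₂ = -64.07°.
Δλ = atan2(sin θ sin δ cos φ₁, cos δ − sin φ₁ sin φ₂) = atan2(0.1415, 0.2207) = 32.671°.
λ₂ = 134.850° + 32.671° = 167.52°.

-64.07°, 167.52°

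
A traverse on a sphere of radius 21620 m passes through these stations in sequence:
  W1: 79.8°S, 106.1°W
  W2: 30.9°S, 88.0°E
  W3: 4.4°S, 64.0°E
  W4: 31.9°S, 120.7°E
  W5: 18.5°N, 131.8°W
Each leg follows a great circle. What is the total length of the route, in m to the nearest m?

Leg W1→W2: central angle 1.2046 rad, distance 26043.8 m.
Leg W2→W3: central angle 0.6077 rad, distance 13138.2 m.
Leg W3→W4: central angle 1.0411 rad, distance 22508.6 m.
Leg W4→W5: central angle 1.9930 rad, distance 43088.7 m.
Total: 26043.8 + 13138.2 + 22508.6 + 43088.7 ≈ 104779 m.

104779 m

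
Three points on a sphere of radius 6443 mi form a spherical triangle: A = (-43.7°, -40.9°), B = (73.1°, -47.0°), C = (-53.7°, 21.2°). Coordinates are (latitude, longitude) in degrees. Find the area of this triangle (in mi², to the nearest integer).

Side lengths (central angles): a = 2.3563, b = 0.7120, c = 2.0399 rad; semiperimeter s = 2.5541.
By l'Huilier's theorem, tan(E/4) = √[tan(s/2) tan((s−a)/2) tan((s−b)/2) tan((s−c)/2)], giving spherical excess E = 1.2997 rad.
Area = E·R² = 1.2997 × (6443)² ≈ 53954451 mi².

53954451 mi²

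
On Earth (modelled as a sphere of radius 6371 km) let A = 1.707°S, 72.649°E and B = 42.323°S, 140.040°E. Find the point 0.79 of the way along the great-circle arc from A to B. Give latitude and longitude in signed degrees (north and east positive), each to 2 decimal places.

-36.99°, 121.52°

Central angle δ = 1.2617 rad. Interpolating on the sphere with fraction f = 0.79:
P = [sin((1−f)δ)·A + sin(fδ)·B] / sin δ = 0.2749·A + 0.8815·B in Cartesian coordinates,
giving P = (-0.4176, 0.6809, -0.6017), i.e. latitude -36.99°, longitude 121.52°.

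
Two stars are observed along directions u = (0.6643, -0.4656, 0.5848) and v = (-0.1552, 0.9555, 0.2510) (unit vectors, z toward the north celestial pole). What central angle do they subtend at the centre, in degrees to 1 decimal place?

u·v = -0.4012; |u| = 1.0000, |v| = 1.0000.
cos θ = (u·v)/(|u||v|) = -0.4012, so θ = 113.7°.

113.7°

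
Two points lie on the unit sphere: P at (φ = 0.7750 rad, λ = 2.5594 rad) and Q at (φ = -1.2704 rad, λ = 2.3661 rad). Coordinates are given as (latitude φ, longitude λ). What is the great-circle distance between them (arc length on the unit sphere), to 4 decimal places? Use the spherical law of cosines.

With latitudes φ₁ = 44.404°, φ₂ = -72.789° and longitude difference Δλ = -11.075°:
cos c = sin φ₁ sin φ₂ + cos φ₁ cos φ₂ cos Δλ = (0.6997)(-0.9552) + (0.7144)(0.2959)(0.9814) = -0.46092,
so c = arccos(-0.46092) = 2.04983 rad.
On the unit sphere the arc length equals the central angle: 2.0498.

2.0498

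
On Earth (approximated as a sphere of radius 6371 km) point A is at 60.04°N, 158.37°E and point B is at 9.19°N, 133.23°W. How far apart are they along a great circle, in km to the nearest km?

7933 km

In radians: φ₁ = 1.0479, φ₂ = 0.1604, Δλ = 68.400° = 1.1938 rad.
cos c = sin φ₁ sin φ₂ + cos φ₁ cos φ₂ cos Δλ = (0.8664)(0.1597) + (0.4994)(0.9872)(0.3681) = 0.31985,
so c = arccos(0.31985) = 1.24523 rad.
Distance = R·c = 6371 × 1.2452 ≈ 7933 km.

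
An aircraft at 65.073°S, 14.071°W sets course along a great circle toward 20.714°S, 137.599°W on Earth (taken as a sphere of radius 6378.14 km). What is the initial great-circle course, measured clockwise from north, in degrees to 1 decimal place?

With φ₁ = -1.1357, φ₂ = -0.3615, Δλ = -2.1560 rad, the forward-azimuth formula gives
θ = atan2( sin Δλ cos φ₂ , cos φ₁ sin φ₂ − sin φ₁ cos φ₂ cos Δλ ) = atan2(-0.7797, -0.6176) = -128.38°.
Adding 360° brings this into [0°, 360°): 231.6°.

231.6°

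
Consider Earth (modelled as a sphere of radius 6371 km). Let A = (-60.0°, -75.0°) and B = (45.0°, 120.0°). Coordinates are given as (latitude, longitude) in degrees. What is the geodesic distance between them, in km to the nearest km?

Let φ₁ = -1.0472 rad, φ₂ = 0.7854 rad, and Δλ = -2.8798 rad.
cos c = sin φ₁ sin φ₂ + cos φ₁ cos φ₂ cos Δλ = (-0.8660)(0.7071) + (0.5000)(0.7071)(-0.9659) = -0.95388,
so c = arccos(-0.95388) = 2.83670 rad.
Distance = R·c = 6371 × 2.8367 ≈ 18073 km.

18073 km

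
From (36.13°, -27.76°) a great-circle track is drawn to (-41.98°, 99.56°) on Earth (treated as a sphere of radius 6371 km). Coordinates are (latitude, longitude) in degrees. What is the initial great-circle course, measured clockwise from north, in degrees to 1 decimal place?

114.9°

With φ₁ = 0.6306, φ₂ = -0.7327, Δλ = 2.2222 rad, the forward-azimuth formula gives
θ = atan2( sin Δλ cos φ₂ , cos φ₁ sin φ₂ − sin φ₁ cos φ₂ cos Δλ ) = atan2(0.5912, -0.2745) = 114.91°.
So the initial bearing is 114.9°.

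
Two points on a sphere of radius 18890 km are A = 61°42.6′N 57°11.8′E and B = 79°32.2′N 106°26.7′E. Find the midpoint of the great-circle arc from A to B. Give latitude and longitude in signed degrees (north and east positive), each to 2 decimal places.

Central angle δ = 0.3973 rad. Interpolating on the sphere with fraction f = 0.5:
P = [sin((1−f)δ)·A + sin(fδ)·B] / sin δ = 0.5100·A + 0.5100·B in Cartesian coordinates,
giving P = (0.1047, 0.2920, 0.9507), i.e. latitude 71.93°, longitude 70.27°.

71.93°, 70.27°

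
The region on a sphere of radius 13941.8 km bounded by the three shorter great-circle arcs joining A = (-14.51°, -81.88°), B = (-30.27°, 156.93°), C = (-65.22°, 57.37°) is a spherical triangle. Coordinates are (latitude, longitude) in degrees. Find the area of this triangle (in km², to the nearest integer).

276768977 km²

Side lengths (central angles): a = 1.1620, b = 1.6508, c = 1.8825 rad; semiperimeter s = 2.3476.
By l'Huilier's theorem, tan(E/4) = √[tan(s/2) tan((s−a)/2) tan((s−b)/2) tan((s−c)/2)], giving spherical excess E = 1.4239 rad.
Area = E·R² = 1.4239 × (13941.8)² ≈ 276768977 km².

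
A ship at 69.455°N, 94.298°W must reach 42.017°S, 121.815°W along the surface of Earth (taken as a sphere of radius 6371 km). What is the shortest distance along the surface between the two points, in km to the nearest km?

12598 km

Let φ₁ = 1.2122 rad, φ₂ = -0.7333 rad, and Δλ = -0.4803 rad.
Haversine: a = sin²(Δφ/2) + cos φ₁ cos φ₂ sin²(Δλ/2) = 0.6830 + (0.3509)(0.7429)(0.0566) = 0.69777.
Central angle c = 2·arcsin(√a) = 1.97745 rad.
Distance = R·c = 6371 × 1.9775 ≈ 12598 km.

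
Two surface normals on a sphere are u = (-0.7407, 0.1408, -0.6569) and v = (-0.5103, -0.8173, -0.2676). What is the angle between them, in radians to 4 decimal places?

u·v = 0.4387; |u| = 1.0000, |v| = 1.0000.
cos θ = (u·v)/(|u||v|) = 0.4387, so θ = 1.1166 rad.

1.1166 rad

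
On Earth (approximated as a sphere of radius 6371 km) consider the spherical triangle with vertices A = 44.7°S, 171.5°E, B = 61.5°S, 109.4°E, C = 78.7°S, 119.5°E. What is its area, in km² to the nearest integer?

4301177 km²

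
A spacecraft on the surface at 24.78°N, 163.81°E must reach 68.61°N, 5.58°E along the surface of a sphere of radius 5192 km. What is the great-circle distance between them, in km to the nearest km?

In radians: φ₁ = 0.4325, φ₂ = 1.1975, Δλ = -158.230° = -2.7616 rad.
cos c = sin φ₁ sin φ₂ + cos φ₁ cos φ₂ cos Δλ = (0.4191)(0.9311) + (0.9079)(0.3647)(-0.9287) = 0.08275,
so c = arccos(0.08275) = 1.48795 rad.
Distance = R·c = 5192 × 1.4880 ≈ 7725 km.

7725 km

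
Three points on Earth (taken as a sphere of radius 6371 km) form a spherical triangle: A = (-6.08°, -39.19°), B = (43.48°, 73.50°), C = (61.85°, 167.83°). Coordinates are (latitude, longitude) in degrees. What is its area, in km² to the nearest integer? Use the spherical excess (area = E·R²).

Side lengths (central angles): a = 0.9510, b = 2.1075, c = 1.9297 rad; semiperimeter s = 2.4941.
By l'Huilier's theorem, tan(E/4) = √[tan(s/2) tan((s−a)/2) tan((s−b)/2) tan((s−c)/2)], giving spherical excess E = 1.5413 rad.
Area = E·R² = 1.5413 × (6371)² ≈ 62559903 km².

62559903 km²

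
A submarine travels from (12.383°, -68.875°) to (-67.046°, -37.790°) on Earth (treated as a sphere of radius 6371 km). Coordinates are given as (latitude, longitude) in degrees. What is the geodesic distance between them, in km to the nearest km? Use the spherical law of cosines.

With latitudes φ₁ = 12.383°, φ₂ = -67.046° and longitude difference Δλ = 31.085°:
cos c = sin φ₁ sin φ₂ + cos φ₁ cos φ₂ cos Δλ = (0.2144)(-0.9208) + (0.9767)(0.3900)(0.8564) = 0.12875,
so c = arccos(0.12875) = 1.44168 rad.
Distance = R·c = 6371 × 1.4417 ≈ 9185 km.

9185 km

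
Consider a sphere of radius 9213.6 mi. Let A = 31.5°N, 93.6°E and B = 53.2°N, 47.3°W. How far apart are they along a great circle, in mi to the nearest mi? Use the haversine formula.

In radians: φ₁ = 0.5498, φ₂ = 0.9285, Δλ = -140.900° = -2.4592 rad.
Haversine: a = sin²(Δφ/2) + cos φ₁ cos φ₂ sin²(Δλ/2) = 0.0354 + (0.8526)(0.5990)(0.8880) = 0.48899.
Central angle c = 2·arcsin(√a) = 1.54878 rad.
Distance = R·c = 9213.6 × 1.5488 ≈ 14270 mi.

14270 mi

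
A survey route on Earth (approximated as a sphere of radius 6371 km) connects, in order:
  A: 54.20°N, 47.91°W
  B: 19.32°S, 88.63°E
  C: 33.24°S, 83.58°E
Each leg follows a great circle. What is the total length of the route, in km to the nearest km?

16304 km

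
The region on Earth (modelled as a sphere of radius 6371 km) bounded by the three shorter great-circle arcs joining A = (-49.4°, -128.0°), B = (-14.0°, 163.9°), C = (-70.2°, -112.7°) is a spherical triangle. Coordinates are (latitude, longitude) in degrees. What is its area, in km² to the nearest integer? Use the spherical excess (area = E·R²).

Side lengths (central angles): a = 1.3022, b = 0.3844, c = 1.1382 rad; semiperimeter s = 1.4124.
By l'Huilier's theorem, tan(E/4) = √[tan(s/2) tan((s−a)/2) tan((s−b)/2) tan((s−c)/2)], giving spherical excess E = 0.2419 rad.
Area = E·R² = 0.2419 × (6371)² ≈ 9818247 km².

9818247 km²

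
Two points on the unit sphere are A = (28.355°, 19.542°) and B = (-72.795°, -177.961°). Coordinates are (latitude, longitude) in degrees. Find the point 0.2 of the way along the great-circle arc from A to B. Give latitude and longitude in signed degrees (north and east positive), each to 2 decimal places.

The central angle between A and B is δ = 2.3489 rad.
With f = 0.2, the slerp weights are sin((1−f)δ)/sin δ = 1.3378 and sin(fδ)/sin δ = 0.6356.
Weighted sum of the unit vectors: (1.3378)·(0.8293,0.2944,0.4749) + (0.6356)·(-0.2956,-0.0105,-0.9553) = (0.9216, 0.3871, 0.0282).
Converting back: φ = atan2(z, √(x²+y²)) = 1.62°, λ = atan2(y, x) = 22.78°.

1.62°, 22.78°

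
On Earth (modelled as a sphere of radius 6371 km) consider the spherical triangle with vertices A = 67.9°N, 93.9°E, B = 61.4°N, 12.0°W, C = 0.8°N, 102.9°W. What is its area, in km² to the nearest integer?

29533188 km²

Side lengths (central angles): a = 1.5661, b = 1.9254, c = 0.7011 rad; semiperimeter s = 2.0963.
By l'Huilier's theorem, tan(E/4) = √[tan(s/2) tan((s−a)/2) tan((s−b)/2) tan((s−c)/2)], giving spherical excess E = 0.7276 rad.
Area = E·R² = 0.7276 × (6371)² ≈ 29533188 km².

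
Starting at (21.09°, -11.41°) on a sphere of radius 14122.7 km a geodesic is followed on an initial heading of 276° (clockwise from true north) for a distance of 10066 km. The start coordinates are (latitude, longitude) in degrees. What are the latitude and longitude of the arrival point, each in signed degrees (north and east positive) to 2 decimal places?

Angular distance δ = d/R = 10066/14122.7 = 0.71275 rad; initial bearing θ = 4.8171 rad.
sin φ₂ = sin φ₁ cos δ + cos φ₁ sin δ cos θ = (0.3598)(0.7566) + (0.9330)(0.6539)(0.1045) = 0.3360, so φ₂ = 19.63°.
Δλ = atan2(sin θ sin δ cos φ₁, cos δ − sin φ₁ sin φ₂) = atan2(-0.6068, 0.6357) = -43.668°.
λ₂ = -11.410° − 43.668° = -55.08°.

19.63°, -55.08°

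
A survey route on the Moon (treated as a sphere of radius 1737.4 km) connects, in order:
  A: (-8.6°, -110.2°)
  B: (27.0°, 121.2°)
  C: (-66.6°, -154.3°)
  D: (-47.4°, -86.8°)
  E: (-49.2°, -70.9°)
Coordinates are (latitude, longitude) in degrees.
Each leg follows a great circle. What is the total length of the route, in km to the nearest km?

Leg A→B: central angle 2.2364 rad, distance 3885.5 km.
Leg B→C: central angle 1.9636 rad, distance 3411.5 km.
Leg C→D: central angle 0.6786 rad, distance 1179.1 km.
Leg D→E: central angle 0.1869 rad, distance 324.7 km.
Total: 3885.5 + 3411.5 + 1179.1 + 324.7 ≈ 8801 km.

8801 km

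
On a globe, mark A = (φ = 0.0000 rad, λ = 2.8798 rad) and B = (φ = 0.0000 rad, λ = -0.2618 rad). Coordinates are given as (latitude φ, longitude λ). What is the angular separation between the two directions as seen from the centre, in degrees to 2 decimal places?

180.00°

Let φ₁ = 0.0000 rad, φ₂ = 0.0000 rad, and Δλ = 3.1416 rad.
Haversine: a = sin²(Δφ/2) + cos φ₁ cos φ₂ sin²(Δλ/2) = 0.0000 + (1.0000)(1.0000)(1.0000) = 1.00000.
Central angle c = 2·arcsin(√a) = 3.14159 rad.
So the angular separation is 180.00°.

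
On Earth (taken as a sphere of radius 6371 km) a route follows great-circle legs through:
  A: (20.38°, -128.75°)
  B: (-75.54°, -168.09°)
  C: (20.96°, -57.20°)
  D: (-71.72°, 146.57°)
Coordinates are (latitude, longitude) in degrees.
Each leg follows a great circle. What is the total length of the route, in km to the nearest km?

38012 km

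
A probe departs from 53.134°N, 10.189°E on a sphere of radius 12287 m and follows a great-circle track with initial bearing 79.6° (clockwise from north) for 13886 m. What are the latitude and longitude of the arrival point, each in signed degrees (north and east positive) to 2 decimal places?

26.05°, 92.17°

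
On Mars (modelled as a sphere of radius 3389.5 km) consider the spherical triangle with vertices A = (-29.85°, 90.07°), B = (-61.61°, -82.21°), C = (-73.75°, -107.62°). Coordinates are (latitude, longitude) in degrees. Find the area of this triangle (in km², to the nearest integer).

Side lengths (central angles): a = 0.2662, b = 1.3216, c = 1.5416 rad; semiperimeter s = 1.5647.
By l'Huilier's theorem, tan(E/4) = √[tan(s/2) tan((s−a)/2) tan((s−b)/2) tan((s−c)/2)], giving spherical excess E = 0.1306 rad.
Area = E·R² = 0.1306 × (3389.5)² ≈ 1500024 km².

1500024 km²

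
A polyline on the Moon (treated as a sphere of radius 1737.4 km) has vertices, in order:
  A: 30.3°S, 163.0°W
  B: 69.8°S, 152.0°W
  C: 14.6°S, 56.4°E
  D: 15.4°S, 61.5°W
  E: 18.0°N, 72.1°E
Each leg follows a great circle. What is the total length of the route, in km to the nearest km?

11540 km

Leg A→B: central angle 0.6980 rad, distance 1212.7 km.
Leg B→C: central angle 1.6282 rad, distance 2828.8 km.
Leg C→D: central angle 1.9494 rad, distance 3386.9 km.
Leg D→E: central angle 2.3665 rad, distance 4111.6 km.
Total: 1212.7 + 2828.8 + 3386.9 + 4111.6 ≈ 11540 km.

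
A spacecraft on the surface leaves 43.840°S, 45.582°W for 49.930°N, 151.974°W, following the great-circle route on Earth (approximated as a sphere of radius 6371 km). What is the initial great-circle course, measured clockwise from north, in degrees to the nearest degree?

305°

Δλ = -106.392° = -1.8569 rad.
y = sin Δλ · cos φ₂ = (-0.9594)(0.6437) = -0.6176
x = cos φ₁ sin φ₂ − sin φ₁ cos φ₂ cos Δλ = (0.7213)(0.7653) − (-0.6926)(0.6437)(-0.2822) = 0.4261
θ = atan2(y, x) = -55.39°; adding 360° gives 305°.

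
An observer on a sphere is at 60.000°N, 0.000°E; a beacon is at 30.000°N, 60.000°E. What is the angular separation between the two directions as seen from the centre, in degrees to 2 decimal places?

Let φ₁ = 1.0472 rad, φ₂ = 0.5236 rad, and Δλ = 1.0472 rad.
Haversine: a = sin²(Δφ/2) + cos φ₁ cos φ₂ sin²(Δλ/2) = 0.0670 + (0.5000)(0.8660)(0.2500) = 0.17524.
Central angle c = 2·arcsin(√a) = 0.86384 rad.
So the angular separation is 49.49°.

49.49°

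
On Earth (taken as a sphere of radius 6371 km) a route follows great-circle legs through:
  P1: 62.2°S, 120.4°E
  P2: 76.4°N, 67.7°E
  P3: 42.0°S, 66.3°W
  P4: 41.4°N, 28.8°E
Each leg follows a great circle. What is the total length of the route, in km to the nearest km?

Leg P1→P2: central angle 2.4870 rad, distance 15844.9 km.
Leg P2→P3: central angle 2.4524 rad, distance 15624.2 km.
Leg P3→P4: central angle 2.0852 rad, distance 13285.1 km.
Total: 15844.9 + 15624.2 + 13285.1 ≈ 44754 km.

44754 km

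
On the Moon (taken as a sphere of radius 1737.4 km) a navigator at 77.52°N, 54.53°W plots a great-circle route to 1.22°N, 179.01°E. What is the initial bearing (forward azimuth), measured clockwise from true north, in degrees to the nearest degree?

306°

Δλ = -126.460° = -2.2071 rad.
y = sin Δλ · cos φ₂ = (-0.8043)(0.9998) = -0.8041
x = cos φ₁ sin φ₂ − sin φ₁ cos φ₂ cos Δλ = (0.2161)(0.0213) − (0.9764)(0.9998)(-0.5943) = 0.5847
θ = atan2(y, x) = -53.98°; adding 360° gives 306°.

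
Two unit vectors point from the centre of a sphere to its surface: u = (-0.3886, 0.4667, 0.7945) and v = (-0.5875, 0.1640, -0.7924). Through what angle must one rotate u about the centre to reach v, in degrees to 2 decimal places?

108.95°

u·v = -0.3247; |u| = 1.0000, |v| = 1.0000.
cos θ = (u·v)/(|u||v|) = -0.3247, so θ = 108.95°.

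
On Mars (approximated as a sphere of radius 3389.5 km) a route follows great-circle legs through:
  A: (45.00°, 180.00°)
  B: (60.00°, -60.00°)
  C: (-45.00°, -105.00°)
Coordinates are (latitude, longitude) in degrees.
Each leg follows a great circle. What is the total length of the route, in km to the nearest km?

10378 km

Leg A→B: central angle 1.1201 rad, distance 3796.6 km.
Leg B→C: central angle 1.9416 rad, distance 6581.1 km.
Total: 3796.6 + 6581.1 ≈ 10378 km.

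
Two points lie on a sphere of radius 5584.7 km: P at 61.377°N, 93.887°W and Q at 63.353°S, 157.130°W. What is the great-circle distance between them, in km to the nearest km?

13008 km

With latitudes φ₁ = 61.377°, φ₂ = -63.353° and longitude difference Δλ = -63.243°:
Haversine: a = sin²(Δφ/2) + cos φ₁ cos φ₂ sin²(Δλ/2) = 0.7849 + (0.4790)(0.4485)(0.2749) = 0.84392.
Central angle c = 2·arcsin(√a) = 2.32929 rad.
Distance = R·c = 5584.7 × 2.3293 ≈ 13008 km.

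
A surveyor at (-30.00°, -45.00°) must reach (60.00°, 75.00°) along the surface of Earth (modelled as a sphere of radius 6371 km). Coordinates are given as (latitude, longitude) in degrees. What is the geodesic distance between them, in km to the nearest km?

In radians: φ₁ = -0.5236, φ₂ = 1.0472, Δλ = 120.000° = 2.0944 rad.
cos c = sin φ₁ sin φ₂ + cos φ₁ cos φ₂ cos Δλ = (-0.5000)(0.8660) + (0.8660)(0.5000)(-0.5000) = -0.64952,
so c = arccos(-0.64952) = 2.27775 rad.
Distance = R·c = 6371 × 2.2777 ≈ 14512 km.

14512 km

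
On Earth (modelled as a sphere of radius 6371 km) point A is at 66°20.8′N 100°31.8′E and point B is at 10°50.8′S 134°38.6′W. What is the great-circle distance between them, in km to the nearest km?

12611 km

In radians: φ₁ = 1.1580, φ₂ = -0.1893, Δλ = 124.827° = 2.1786 rad.
cos c = sin φ₁ sin φ₂ + cos φ₁ cos φ₂ cos Δλ = (0.9160)(-0.1882) + (0.4012)(0.9821)(-0.5711) = -0.39740,
so c = arccos(-0.39740) = 1.97948 rad.
Distance = R·c = 6371 × 1.9795 ≈ 12611 km.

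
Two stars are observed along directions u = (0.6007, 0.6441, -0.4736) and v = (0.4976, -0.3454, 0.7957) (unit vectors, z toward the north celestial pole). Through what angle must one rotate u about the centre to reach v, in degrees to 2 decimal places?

107.48°

u·v = -0.3004; |u| = 1.0000, |v| = 1.0000.
cos θ = (u·v)/(|u||v|) = -0.3004, so θ = 107.48°.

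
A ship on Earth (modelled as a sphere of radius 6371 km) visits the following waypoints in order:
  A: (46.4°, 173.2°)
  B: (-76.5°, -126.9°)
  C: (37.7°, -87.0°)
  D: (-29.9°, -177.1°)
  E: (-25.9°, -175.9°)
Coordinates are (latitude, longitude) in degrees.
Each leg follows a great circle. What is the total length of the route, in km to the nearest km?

39747 km

Leg A→B: central angle 2.2439 rad, distance 14296.0 km.
Leg B→C: central angle 2.0408 rad, distance 13002.2 km.
Leg C→D: central angle 1.8818 rad, distance 11989.1 km.
Leg D→E: central angle 0.0722 rad, distance 460.1 km.
Total: 14296.0 + 13002.2 + 11989.1 + 460.1 ≈ 39747 km.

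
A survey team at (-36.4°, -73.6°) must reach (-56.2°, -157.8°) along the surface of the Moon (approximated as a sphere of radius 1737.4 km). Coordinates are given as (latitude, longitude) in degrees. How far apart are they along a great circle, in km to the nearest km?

Let φ₁ = -0.6353 rad, φ₂ = -0.9809 rad, and Δλ = -1.4696 rad.
cos c = sin φ₁ sin φ₂ + cos φ₁ cos φ₂ cos Δλ = (-0.5934)(-0.8310) + (0.8049)(0.5563)(0.1011) = 0.53837,
so c = arccos(0.53837) = 1.00229 rad.
Distance = R·c = 1737.4 × 1.0023 ≈ 1741 km.

1741 km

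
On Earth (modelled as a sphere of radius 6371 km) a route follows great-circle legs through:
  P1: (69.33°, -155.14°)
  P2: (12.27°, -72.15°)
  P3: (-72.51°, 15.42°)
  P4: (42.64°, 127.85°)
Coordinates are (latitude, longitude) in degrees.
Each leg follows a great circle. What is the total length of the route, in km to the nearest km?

34909 km

Leg P1→P2: central angle 1.3275 rad, distance 8457.3 km.
Leg P2→P3: central angle 1.7622 rad, distance 11227.0 km.
Leg P3→P4: central angle 2.3897 rad, distance 15225.1 km.
Total: 8457.3 + 11227.0 + 15225.1 ≈ 34909 km.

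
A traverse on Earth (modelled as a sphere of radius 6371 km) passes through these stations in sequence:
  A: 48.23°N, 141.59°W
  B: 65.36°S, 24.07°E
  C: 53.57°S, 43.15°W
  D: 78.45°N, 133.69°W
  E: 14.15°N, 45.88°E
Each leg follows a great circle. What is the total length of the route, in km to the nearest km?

Leg A→B: central angle 2.8145 rad, distance 17931.3 km.
Leg B→C: central angle 0.5967 rad, distance 3801.7 km.
Leg C→D: central angle 2.4806 rad, distance 15804.2 km.
Leg D→E: central angle 1.5254 rad, distance 9718.4 km.
Total: 17931.3 + 3801.7 + 15804.2 + 9718.4 ≈ 47256 km.

47256 km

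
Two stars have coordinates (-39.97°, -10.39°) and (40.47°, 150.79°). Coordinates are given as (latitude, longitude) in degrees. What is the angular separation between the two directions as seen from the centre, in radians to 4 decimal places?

In radians: φ₁ = -0.6976, φ₂ = 0.7063, Δλ = 161.180° = 2.8131 rad.
Haversine: a = sin²(Δφ/2) + cos φ₁ cos φ₂ sin²(Δλ/2) = 0.4170 + (0.7664)(0.7607)(0.9733) = 0.98440.
Central angle c = 2·arcsin(√a) = 2.89111 rad.
So the angular separation is 2.8911 rad.

2.8911 rad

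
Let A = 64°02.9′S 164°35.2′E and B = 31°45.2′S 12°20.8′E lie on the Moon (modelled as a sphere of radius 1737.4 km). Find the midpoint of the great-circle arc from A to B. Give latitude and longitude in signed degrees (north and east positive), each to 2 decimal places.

-70.46°, 36.10°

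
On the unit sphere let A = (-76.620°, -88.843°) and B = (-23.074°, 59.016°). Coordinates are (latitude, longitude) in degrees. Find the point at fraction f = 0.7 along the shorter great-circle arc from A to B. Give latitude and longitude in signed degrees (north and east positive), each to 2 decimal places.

-46.35°, 54.85°

The central angle between A and B is δ = 1.3684 rad.
With f = 0.7, the slerp weights are sin((1−f)δ)/sin δ = 0.4074 and sin(fδ)/sin δ = 0.8350.
Weighted sum of the unit vectors: (0.4074)·(0.0047,-0.2314,-0.9729) + (0.8350)·(0.4736,0.7887,-0.3919) = (0.3974, 0.5643, -0.7236).
Converting back: φ = atan2(z, √(x²+y²)) = -46.35°, λ = atan2(y, x) = 54.85°.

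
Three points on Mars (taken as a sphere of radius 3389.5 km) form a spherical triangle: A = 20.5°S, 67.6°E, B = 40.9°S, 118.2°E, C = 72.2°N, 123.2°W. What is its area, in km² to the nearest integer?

Side lengths (central angles): a = 2.3950, b = 2.2328, c = 0.8248 rad; semiperimeter s = 2.7263.
By l'Huilier's theorem, tan(E/4) = √[tan(s/2) tan((s−a)/2) tan((s−b)/2) tan((s−c)/2)], giving spherical excess E = 1.9467 rad.
Area = E·R² = 1.9467 × (3389.5)² ≈ 22365517 km².

22365517 km²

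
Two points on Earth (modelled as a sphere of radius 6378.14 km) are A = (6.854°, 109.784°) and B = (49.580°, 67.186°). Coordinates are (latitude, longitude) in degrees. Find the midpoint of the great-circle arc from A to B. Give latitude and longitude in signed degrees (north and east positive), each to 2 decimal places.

29.86°, 93.16°

Central angle δ = 0.9707 rad. Interpolating on the sphere with fraction f = 0.5:
P = [sin((1−f)δ)·A + sin(fδ)·B] / sin δ = 0.5653·A + 0.5653·B in Cartesian coordinates,
giving P = (-0.0479, 0.8660, 0.4978), i.e. latitude 29.86°, longitude 93.16°.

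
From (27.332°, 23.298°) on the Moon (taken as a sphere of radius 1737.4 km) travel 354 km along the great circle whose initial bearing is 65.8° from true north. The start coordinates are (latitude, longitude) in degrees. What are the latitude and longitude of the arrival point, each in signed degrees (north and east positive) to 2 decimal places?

31.56°, 35.81°

Angular distance δ = d/R = 354/1737.4 = 0.20375 rad; initial bearing θ = 1.1484 rad.
sin φ₂ = sin φ₁ cos δ + cos φ₁ sin δ cos θ = (0.4591)(0.9793) + (0.8884)(0.2023)(0.4099) = 0.5233, so φ₂ = 31.56°.
Δλ = atan2(sin θ sin δ cos φ₁, cos δ − sin φ₁ sin φ₂) = atan2(0.1640, 0.7390) = 12.509°.
λ₂ = 23.298° + 12.509° = 35.81°.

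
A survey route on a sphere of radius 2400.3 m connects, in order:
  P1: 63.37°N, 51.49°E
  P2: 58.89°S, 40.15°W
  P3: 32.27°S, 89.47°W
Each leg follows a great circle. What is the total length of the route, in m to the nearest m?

7651 m

Leg P1→P2: central angle 2.4527 rad, distance 5887.3 m.
Leg P2→P3: central angle 0.7349 rad, distance 1764.0 m.
Total: 5887.3 + 1764.0 ≈ 7651 m.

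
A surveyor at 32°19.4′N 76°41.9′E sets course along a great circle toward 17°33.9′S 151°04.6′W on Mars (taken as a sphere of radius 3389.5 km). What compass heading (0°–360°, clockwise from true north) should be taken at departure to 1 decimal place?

With φ₁ = 0.5641, φ₂ = -0.3066, Δλ = 2.3078 rad, the forward-azimuth formula gives
θ = atan2( sin Δλ cos φ₂ , cos φ₁ sin φ₂ − sin φ₁ cos φ₂ cos Δλ ) = atan2(0.7060, 0.0876) = 82.93°.
So the initial bearing is 82.9°.

82.9°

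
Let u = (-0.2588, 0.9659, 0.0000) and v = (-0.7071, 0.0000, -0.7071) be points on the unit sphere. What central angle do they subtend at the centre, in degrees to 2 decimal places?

79.46°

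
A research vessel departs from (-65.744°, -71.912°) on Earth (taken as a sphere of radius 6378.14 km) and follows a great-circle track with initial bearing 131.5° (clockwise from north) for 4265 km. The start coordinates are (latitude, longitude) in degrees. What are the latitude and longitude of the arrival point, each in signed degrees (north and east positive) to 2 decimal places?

Angular distance δ = d/R = 4265/6378.14 = 0.66869 rad; initial bearing θ = 2.2951 rad.
sin φ₂ = sin φ₁ cos δ + cos φ₁ sin δ cos θ = (-0.9117)(0.7846) + (0.4108)(0.6200)(-0.6626) = -0.8841, so φ₂ = -62.14°.
Δλ = atan2(sin θ sin δ cos φ₁, cos δ − sin φ₁ sin φ₂) = atan2(0.1908, -0.0214) = 96.413°.
λ₂ = -71.912° + 96.413° = 24.50°.

-62.14°, 24.50°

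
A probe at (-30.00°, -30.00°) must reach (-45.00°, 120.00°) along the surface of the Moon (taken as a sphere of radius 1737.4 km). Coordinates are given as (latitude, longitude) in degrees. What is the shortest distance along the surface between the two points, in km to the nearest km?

3038 km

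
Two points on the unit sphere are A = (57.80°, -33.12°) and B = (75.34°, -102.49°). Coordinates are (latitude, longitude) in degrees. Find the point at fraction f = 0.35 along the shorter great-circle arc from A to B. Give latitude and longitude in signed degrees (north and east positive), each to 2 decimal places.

Central angle δ = 0.5233 rad. Interpolating on the sphere with fraction f = 0.35:
P = [sin((1−f)δ)·A + sin(fδ)·B] / sin δ = 0.6676·A + 0.3645·B in Cartesian coordinates,
giving P = (0.2780, -0.2844, 0.9175), i.e. latitude 66.56°, longitude -45.66°.

66.56°, -45.66°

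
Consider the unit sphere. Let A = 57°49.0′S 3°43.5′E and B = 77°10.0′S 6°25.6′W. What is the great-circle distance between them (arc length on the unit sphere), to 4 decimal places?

0.3433

Let φ₁ = -1.0091 rad, φ₂ = -1.3468 rad, and Δλ = -0.1772 rad.
cos c = sin φ₁ sin φ₂ + cos φ₁ cos φ₂ cos Δλ = (-0.8463)(-0.9750) + (0.5326)(0.2221)(0.9843) = 0.94166,
so c = arccos(0.94166) = 0.34327 rad.
On the unit sphere the arc length equals the central angle: 0.3433.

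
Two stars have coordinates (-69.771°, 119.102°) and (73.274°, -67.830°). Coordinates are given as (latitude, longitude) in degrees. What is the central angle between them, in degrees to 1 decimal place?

With latitudes φ₁ = -69.771°, φ₂ = 73.274° and longitude difference Δλ = 173.068°:
cos c = sin φ₁ sin φ₂ + cos φ₁ cos φ₂ cos Δλ = (-0.9383)(0.9577) + (0.3458)(0.2878)(-0.9927) = -0.99740,
so c = arccos(-0.99740) = 3.06952 rad.
So the angular separation is 175.9°.

175.9°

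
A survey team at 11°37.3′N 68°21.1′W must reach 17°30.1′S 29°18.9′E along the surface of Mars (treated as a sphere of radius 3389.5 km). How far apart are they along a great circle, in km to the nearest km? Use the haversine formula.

5956 km

In radians: φ₁ = 0.2028, φ₂ = -0.3055, Δλ = 97.667° = 1.7046 rad.
Haversine: a = sin²(Δφ/2) + cos φ₁ cos φ₂ sin²(Δλ/2) = 0.0632 + (0.9795)(0.9537)(0.5667) = 0.59260.
Central angle c = 2·arcsin(√a) = 1.75708 rad.
Distance = R·c = 3389.5 × 1.7571 ≈ 5956 km.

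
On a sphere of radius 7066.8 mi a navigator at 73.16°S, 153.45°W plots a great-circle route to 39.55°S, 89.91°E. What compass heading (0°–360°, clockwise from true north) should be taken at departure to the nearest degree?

233°

Δλ = -116.640° = -2.0358 rad.
y = sin Δλ · cos φ₂ = (-0.8938)(0.7711) = -0.6892
x = cos φ₁ sin φ₂ − sin φ₁ cos φ₂ cos Δλ = (0.2897)(-0.6368) − (-0.9571)(0.7711)(-0.4484) = -0.5154
θ = atan2(y, x) = -126.79°; adding 360° gives 233°.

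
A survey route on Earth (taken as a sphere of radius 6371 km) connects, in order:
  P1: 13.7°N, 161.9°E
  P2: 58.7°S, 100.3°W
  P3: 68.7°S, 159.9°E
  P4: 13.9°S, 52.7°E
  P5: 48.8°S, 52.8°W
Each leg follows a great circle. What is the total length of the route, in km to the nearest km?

35412 km

Leg P1→P2: central angle 1.8451 rad, distance 11755.1 km.
Leg P2→P3: central angle 0.7014 rad, distance 4468.3 km.
Leg P3→P4: central angle 1.4510 rad, distance 9244.1 km.
Leg P4→P5: central angle 1.5609 rad, distance 9944.6 km.
Total: 11755.1 + 4468.3 + 9244.1 + 9944.6 ≈ 35412 km.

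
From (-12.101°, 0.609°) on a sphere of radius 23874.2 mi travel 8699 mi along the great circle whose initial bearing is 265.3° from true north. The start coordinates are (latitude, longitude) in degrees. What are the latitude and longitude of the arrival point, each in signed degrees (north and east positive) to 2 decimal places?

-12.97°, -20.77°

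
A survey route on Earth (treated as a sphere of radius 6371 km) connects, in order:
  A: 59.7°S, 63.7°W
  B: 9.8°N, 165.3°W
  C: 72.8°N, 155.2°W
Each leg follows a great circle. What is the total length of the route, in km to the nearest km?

18635 km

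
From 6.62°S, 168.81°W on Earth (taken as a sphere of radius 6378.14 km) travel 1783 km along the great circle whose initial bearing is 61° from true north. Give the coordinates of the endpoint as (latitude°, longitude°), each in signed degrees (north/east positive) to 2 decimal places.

Angular distance δ = d/R = 1783/6378.14 = 0.27955 rad; initial bearing θ = 1.0647 rad.
sin φ₂ = sin φ₁ cos δ + cos φ₁ sin δ cos θ = (-0.1153)(0.9612) + (0.9933)(0.2759)(0.4848) = 0.0221, so φ₂ = 1.26°.
Δλ = atan2(sin θ sin δ cos φ₁, cos δ − sin φ₁ sin φ₂) = atan2(0.2397, 0.9637) = 13.968°.
λ₂ = -168.810° + 13.968° = -154.84°.

1.26°, -154.84°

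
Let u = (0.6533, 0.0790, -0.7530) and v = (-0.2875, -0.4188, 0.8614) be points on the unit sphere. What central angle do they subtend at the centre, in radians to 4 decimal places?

2.6250 rad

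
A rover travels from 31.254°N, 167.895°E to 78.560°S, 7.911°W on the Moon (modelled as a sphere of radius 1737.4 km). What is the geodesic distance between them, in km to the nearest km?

4023 km

Let φ₁ = 0.5455 rad, φ₂ = -1.3711 rad, and Δλ = -3.0684 rad.
Haversine: a = sin²(Δφ/2) + cos φ₁ cos φ₂ sin²(Δλ/2) = 0.6695 + (0.8549)(0.1983)(0.9987) = 0.83881.
Central angle c = 2·arcsin(√a) = 2.31533 rad.
Distance = R·c = 1737.4 × 2.3153 ≈ 4023 km.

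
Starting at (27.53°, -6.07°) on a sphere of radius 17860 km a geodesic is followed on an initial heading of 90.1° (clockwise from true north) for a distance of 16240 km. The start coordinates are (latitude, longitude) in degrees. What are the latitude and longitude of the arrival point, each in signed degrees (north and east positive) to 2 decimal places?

Angular distance δ = d/R = 16240/17860 = 0.90929 rad; initial bearing θ = 1.5725 rad.
sin φ₂ = sin φ₁ cos δ + cos φ₁ sin δ cos θ = (0.4622)(0.6143) + (0.8868)(0.7891)(-0.0017) = 0.2827, so φ₂ = 16.42°.
Δλ = atan2(sin θ sin δ cos φ₁, cos δ − sin φ₁ sin φ₂) = atan2(0.6997, 0.4836) = 55.349°.
λ₂ = -6.070° + 55.349° = 49.28°.

16.42°, 49.28°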